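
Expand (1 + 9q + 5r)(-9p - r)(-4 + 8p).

36p - 72p² + 4r + 172pr + 324pq - 648p²q + 36qr - 72pqr - 360p²r + 20r² - 40pr²

(1 + 9q + 5r)(-9p - r)(-4 + 8p)
= (-9p - r - 81pq - 9qr - 45pr - 5r²)(-4 + 8p)    [distributive law]
= 36p - 72p² + 4r - 8pr + 324pq - 648p²q + 36qr - 72pqr + 180pr - 360p²r + 20r² - 40pr²    [distributive law]
= 36p - 72p² + 4r + 172pr + 324pq - 648p²q + 36qr - 72pqr - 360p²r + 20r² - 40pr²    [combine like terms]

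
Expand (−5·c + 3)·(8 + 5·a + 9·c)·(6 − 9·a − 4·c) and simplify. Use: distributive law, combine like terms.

(−5·c + 3)·(8 + 5·a + 9·c)·(6 − 9·a − 4·c)
= (−40·c − 25·a·c − 45·c^2 + 24 + 15·a + 27·c)·(6 − 9·a − 4·c)    [distributive law]
= (−13·c − 25·a·c − 45·c^2 + 24 + 15·a)·(6 − 9·a − 4·c)    [combine like terms]
= −78·c + 117·a·c + 52·c^2 − 150·a·c + 225·a^2·c + 100·a·c^2 − 270·c^2 + 405·a·c^2 + 180·c^3 + 144 − 216·a − 96·c + 90·a − 135·a^2 − 60·a·c    [distributive law]
= −174·c − 93·a·c − 218·c^2 + 225·a^2·c + 505·a·c^2 + 180·c^3 + 144 − 126·a − 135·a^2    [combine like terms]

−174·c − 93·a·c − 218·c^2 + 225·a^2·c + 505·a·c^2 + 180·c^3 + 144 − 126·a − 135·a^2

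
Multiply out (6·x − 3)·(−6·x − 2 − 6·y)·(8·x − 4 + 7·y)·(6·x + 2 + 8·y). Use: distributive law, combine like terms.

−1728·x⁴ + 576·x³ − 5544·x³·y + 528·x² + 2436·x²·y − 5832·x²·y² − 96·x + 672·x·y + 2892·x·y² − 2016·x·y³ − 48 − 252·y + 12·y² + 1008·y³

(6·x − 3)·(−6·x − 2 − 6·y)·(8·x − 4 + 7·y)·(6·x + 2 + 8·y)
= (−36·x² − 12·x − 36·x·y + 18·x + 6 + 18·y)·(8·x − 4 + 7·y)·(6·x + 2 + 8·y)    [distributive law]
= (−36·x² + 6·x − 36·x·y + 6 + 18·y)·(8·x − 4 + 7·y)·(6·x + 2 + 8·y)    [combine like terms]
= (−288·x³ + 144·x² − 252·x²·y + 48·x² − 24·x + 42·x·y − 288·x²·y + 144·x·y − 252·x·y² + 48·x − 24 + 42·y + 144·x·y − 72·y + 126·y²)·(6·x + 2 + 8·y)    [distributive law]
= (−288·x³ + 192·x² − 540·x²·y + 24·x + 330·x·y − 252·x·y² − 24 − 30·y + 126·y²)·(6·x + 2 + 8·y)    [combine like terms]
= −1728·x⁴ − 576·x³ − 2304·x³·y + 1152·x³ + 384·x² + 1536·x²·y − 3240·x³·y − 1080·x²·y − 4320·x²·y² + 144·x² + 48·x + 192·x·y + 1980·x²·y + 660·x·y + 2640·x·y² − 1512·x²·y² − 504·x·y² − 2016·x·y³ − 144·x − 48 − 192·y − 180·x·y − 60·y − 240·y² + 756·x·y² + 252·y² + 1008·y³    [distributive law]
= −1728·x⁴ + 576·x³ − 5544·x³·y + 528·x² + 2436·x²·y − 5832·x²·y² − 96·x + 672·x·y + 2892·x·y² − 2016·x·y³ − 48 − 252·y + 12·y² + 1008·y³    [combine like terms]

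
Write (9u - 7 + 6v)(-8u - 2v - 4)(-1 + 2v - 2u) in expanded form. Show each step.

(9u - 7 + 6v)(-8u - 2v - 4)(-1 + 2v - 2u)
= (-72u^2 - 18uv - 36u + 56u + 14v + 28 - 48uv - 12v^2 - 24v)(-1 + 2v - 2u)    [distributive law]
= (-72u^2 - 66uv + 20u - 10v + 28 - 12v^2)(-1 + 2v - 2u)    [combine like terms]
= 72u^2 - 144u^2v + 144u^3 + 66uv - 132uv^2 + 132u^2v - 20u + 40uv - 40u^2 + 10v - 20v^2 + 20uv - 28 + 56v - 56u + 12v^2 - 24v^3 + 24uv^2    [distributive law]
= 32u^2 - 12u^2v + 144u^3 + 126uv - 108uv^2 - 76u + 66v - 8v^2 - 28 - 24v^3    [combine like terms]

32u^2 - 12u^2v + 144u^3 + 126uv - 108uv^2 - 76u + 66v - 8v^2 - 28 - 24v^3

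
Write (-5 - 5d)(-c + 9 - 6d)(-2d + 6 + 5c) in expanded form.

(-5 - 5d)(-c + 9 - 6d)(-2d + 6 + 5c)
= (5c - 45 + 30d + 5cd - 45d + 30d²)(-2d + 6 + 5c)    [distributive law]
= (5c - 45 - 15d + 5cd + 30d²)(-2d + 6 + 5c)    [combine like terms]
= -10cd + 30c + 25c² + 90d - 270 - 225c + 30d² - 90d - 75cd - 10cd² + 30cd + 25c²d - 60d³ + 180d² + 150cd²    [distributive law]
= -55cd - 195c + 25c² - 270 + 210d² + 140cd² + 25c²d - 60d³    [combine like terms]

-55cd - 195c + 25c² - 270 + 210d² + 140cd² + 25c²d - 60d³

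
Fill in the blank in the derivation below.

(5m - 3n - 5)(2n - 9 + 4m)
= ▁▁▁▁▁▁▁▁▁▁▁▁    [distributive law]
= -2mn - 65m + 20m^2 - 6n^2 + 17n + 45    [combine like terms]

Applying distributive law to the line above:

10mn - 45m + 20m^2 - 6n^2 + 27n - 12mn - 10n + 45 - 20m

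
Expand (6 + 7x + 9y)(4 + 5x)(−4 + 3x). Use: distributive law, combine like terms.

(6 + 7x + 9y)(4 + 5x)(−4 + 3x)
= (24 + 30x + 28x + 35x² + 36y + 45xy)(−4 + 3x)    [distributive law]
= (24 + 58x + 35x² + 36y + 45xy)(−4 + 3x)    [combine like terms]
= −96 + 72x − 232x + 174x² − 140x² + 105x³ − 144y + 108xy − 180xy + 135x²y    [distributive law]
= −96 − 160x + 34x² + 105x³ − 144y − 72xy + 135x²y    [combine like terms]

−96 − 160x + 34x² + 105x³ − 144y − 72xy + 135x²y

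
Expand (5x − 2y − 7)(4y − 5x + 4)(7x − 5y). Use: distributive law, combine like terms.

335x²y − 206xy² − 175x³ + 385x² − 527xy + 40y³ + 180y² − 196x + 140y

(5x − 2y − 7)(4y − 5x + 4)(7x − 5y)
= (20xy − 25x² + 20x − 8y² + 10xy − 8y − 28y + 35x − 28)(7x − 5y)    [distributive law]
= (30xy − 25x² + 55x − 8y² − 36y − 28)(7x − 5y)    [combine like terms]
= 210x²y − 150xy² − 175x³ + 125x²y + 385x² − 275xy − 56xy² + 40y³ − 252xy + 180y² − 196x + 140y    [distributive law]
= 335x²y − 206xy² − 175x³ + 385x² − 527xy + 40y³ + 180y² − 196x + 140y    [combine like terms]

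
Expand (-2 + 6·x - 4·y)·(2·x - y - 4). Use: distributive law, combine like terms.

-28·x + 18·y + 8 + 12·x² - 14·x·y + 4·y²

(-2 + 6·x - 4·y)·(2·x - y - 4)
= -4·x + 2·y + 8 + 12·x² - 6·x·y - 24·x - 8·x·y + 4·y² + 16·y    [distributive law]
= -28·x + 18·y + 8 + 12·x² - 14·x·y + 4·y²    [combine like terms]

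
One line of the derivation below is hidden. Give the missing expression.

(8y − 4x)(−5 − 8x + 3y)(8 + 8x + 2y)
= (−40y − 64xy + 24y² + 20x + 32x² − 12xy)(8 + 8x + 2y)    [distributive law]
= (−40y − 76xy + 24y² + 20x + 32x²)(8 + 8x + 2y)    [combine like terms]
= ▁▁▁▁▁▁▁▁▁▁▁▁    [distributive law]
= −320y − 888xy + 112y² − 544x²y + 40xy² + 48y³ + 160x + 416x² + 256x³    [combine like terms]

After distributive law, the bracketed line is:

−320y − 320xy − 80y² − 608xy − 608x²y − 152xy² + 192y² + 192xy² + 48y³ + 160x + 160x² + 40xy + 256x² + 256x³ + 64x²y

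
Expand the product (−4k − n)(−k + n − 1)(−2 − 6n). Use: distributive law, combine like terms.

−8k^2 − 24k^2n − 18kn + 18kn^2 − 8k − 4n^2 + 6n^3 − 2n

(−4k − n)(−k + n − 1)(−2 − 6n)
= (4k^2 − 4kn + 4k + kn − n^2 + n)(−2 − 6n)    [distributive law]
= (4k^2 − 3kn + 4k − n^2 + n)(−2 − 6n)    [combine like terms]
= −8k^2 − 24k^2n + 6kn + 18kn^2 − 8k − 24kn + 2n^2 + 6n^3 − 2n − 6n^2    [distributive law]
= −8k^2 − 24k^2n − 18kn + 18kn^2 − 8k − 4n^2 + 6n^3 − 2n    [combine like terms]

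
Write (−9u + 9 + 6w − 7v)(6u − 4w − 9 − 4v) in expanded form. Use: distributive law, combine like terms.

−54u² + 72uw + 135u − 6uv − 90w − 81 + 27v − 24w² + 4vw + 28v²

(−9u + 9 + 6w − 7v)(6u − 4w − 9 − 4v)
= −54u² + 36uw + 81u + 36uv + 54u − 36w − 81 − 36v + 36uw − 24w² − 54w − 24vw − 42uv + 28vw + 63v + 28v²    [distributive law]
= −54u² + 72uw + 135u − 6uv − 90w − 81 + 27v − 24w² + 4vw + 28v²    [combine like terms]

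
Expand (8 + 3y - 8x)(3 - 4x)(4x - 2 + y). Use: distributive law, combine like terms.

208x - 48 + 6y - 288x^2 + 4xy + 9y^2 - 16x^2y - 12xy^2 + 128x^3

(8 + 3y - 8x)(3 - 4x)(4x - 2 + y)
= (24 - 32x + 9y - 12xy - 24x + 32x^2)(4x - 2 + y)    [distributive law]
= (24 - 56x + 9y - 12xy + 32x^2)(4x - 2 + y)    [combine like terms]
= 96x - 48 + 24y - 224x^2 + 112x - 56xy + 36xy - 18y + 9y^2 - 48x^2y + 24xy - 12xy^2 + 128x^3 - 64x^2 + 32x^2y    [distributive law]
= 208x - 48 + 6y - 288x^2 + 4xy + 9y^2 - 16x^2y - 12xy^2 + 128x^3    [combine like terms]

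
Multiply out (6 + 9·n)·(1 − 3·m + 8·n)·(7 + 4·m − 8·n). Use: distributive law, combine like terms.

42 − 102·m + 351·n − 72·m^2 + 183·m·n + 48·n^2 − 108·m^2·n + 504·m·n^2 − 576·n^3

(6 + 9·n)·(1 − 3·m + 8·n)·(7 + 4·m − 8·n)
= (6 − 18·m + 48·n + 9·n − 27·m·n + 72·n^2)·(7 + 4·m − 8·n)    [distributive law]
= (6 − 18·m + 57·n − 27·m·n + 72·n^2)·(7 + 4·m − 8·n)    [combine like terms]
= 42 + 24·m − 48·n − 126·m − 72·m^2 + 144·m·n + 399·n + 228·m·n − 456·n^2 − 189·m·n − 108·m^2·n + 216·m·n^2 + 504·n^2 + 288·m·n^2 − 576·n^3    [distributive law]
= 42 − 102·m + 351·n − 72·m^2 + 183·m·n + 48·n^2 − 108·m^2·n + 504·m·n^2 − 576·n^3    [combine like terms]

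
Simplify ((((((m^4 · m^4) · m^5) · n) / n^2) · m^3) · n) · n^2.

m^16·n^2

((((((m^4 · m^4) · m^5) · n) / n^2) · m^3) · n) · n^2
= (((((m^8 · m^5) · n) / n^2) · m^3) · n) · n^2    [product of powers]
= ((((m^13 · n) / n^2) · m^3) · n) · n^2    [product of powers]
= m^16·n^2    [quotient of powers; product of powers]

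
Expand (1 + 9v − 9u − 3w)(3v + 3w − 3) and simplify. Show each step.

(1 + 9v − 9u − 3w)(3v + 3w − 3)
= 3v + 3w − 3 + 27v^2 + 27vw − 27v − 27uv − 27uw + 27u − 9vw − 9w^2 + 9w    [distributive law]
= −24v + 12w − 3 + 27v^2 + 18vw − 27uv − 27uw + 27u − 9w^2    [combine like terms]

−24v + 12w − 3 + 27v^2 + 18vw − 27uv − 27uw + 27u − 9w^2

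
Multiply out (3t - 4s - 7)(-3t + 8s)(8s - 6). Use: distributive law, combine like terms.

(3t - 4s - 7)(-3t + 8s)(8s - 6)
= (-9t^2 + 24st + 12st - 32s^2 + 21t - 56s)(8s - 6)    [distributive law]
= (-9t^2 + 36st - 32s^2 + 21t - 56s)(8s - 6)    [combine like terms]
= -72st^2 + 54t^2 + 288s^2t - 216st - 256s^3 + 192s^2 + 168st - 126t - 448s^2 + 336s    [distributive law]
= -72st^2 + 54t^2 + 288s^2t - 48st - 256s^3 - 256s^2 - 126t + 336s    [combine like terms]

-72st^2 + 54t^2 + 288s^2t - 48st - 256s^3 - 256s^2 - 126t + 336s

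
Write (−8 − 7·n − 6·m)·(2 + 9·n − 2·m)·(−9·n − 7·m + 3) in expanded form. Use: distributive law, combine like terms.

(−8 − 7·n − 6·m)·(2 + 9·n − 2·m)·(−9·n − 7·m + 3)
= (−16 − 72·n + 16·m − 14·n − 63·n^2 + 14·m·n − 12·m − 54·m·n + 12·m^2)·(−9·n − 7·m + 3)    [distributive law]
= (−16 − 86·n + 4·m − 63·n^2 − 40·m·n + 12·m^2)·(−9·n − 7·m + 3)    [combine like terms]
= 144·n + 112·m − 48 + 774·n^2 + 602·m·n − 258·n − 36·m·n − 28·m^2 + 12·m + 567·n^3 + 441·m·n^2 − 189·n^2 + 360·m·n^2 + 280·m^2·n − 120·m·n − 108·m^2·n − 84·m^3 + 36·m^2    [distributive law]
= −114·n + 124·m − 48 + 585·n^2 + 446·m·n + 8·m^2 + 567·n^3 + 801·m·n^2 + 172·m^2·n − 84·m^3    [combine like terms]

−114·n + 124·m − 48 + 585·n^2 + 446·m·n + 8·m^2 + 567·n^3 + 801·m·n^2 + 172·m^2·n − 84·m^3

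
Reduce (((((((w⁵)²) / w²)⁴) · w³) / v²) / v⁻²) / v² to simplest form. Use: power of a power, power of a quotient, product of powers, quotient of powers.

v⁻²w³⁵

(((((((w⁵)²) / w²)⁴) · w³) / v²) / v⁻²) / v²
= (((((((w⁵)²)⁴) / ((w²)⁴)) · w³) / v²) / v⁻²) / v²    [power of a quotient]
= ((((((w⁵)⁸) / ((w²)⁴)) · w³) / v²) / v⁻²) / v²    [power of a power]
= ((((w⁴⁰ / ((w²)⁴)) · w³) / v²) / v⁻²) / v²    [power of a power]
= ((((w⁴⁰ / w⁸) · w³) / v²) / v⁻²) / v²    [power of a power]
= (((w³² · w³) / v²) / v⁻²) / v²    [quotient of powers]
= ((w³⁵ / v²) / v⁻²) / v²    [product of powers]
= v⁻²w³⁵    [quotient of powers; product of powers]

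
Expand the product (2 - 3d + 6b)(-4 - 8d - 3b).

-8 - 4d - 30b + 24d² - 39bd - 18b²

(2 - 3d + 6b)(-4 - 8d - 3b)
= -8 - 16d - 6b + 12d + 24d² + 9bd - 24b - 48bd - 18b²    [distributive law]
= -8 - 4d - 30b + 24d² - 39bd - 18b²    [combine like terms]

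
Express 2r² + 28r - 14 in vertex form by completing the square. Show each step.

2r² + 28r - 14
= 2(r² + 14r) - 14    [factor out 2 from the r-terms]
= 2(r² + 14r + 49 - 49) - 14    [add and subtract 49 inside the bracket]
= 2(r + 7)² - 98 - 14    [perfect-square identity]
= 2(r + 7)² - 112    [combine constants]

2(r + 7)² - 112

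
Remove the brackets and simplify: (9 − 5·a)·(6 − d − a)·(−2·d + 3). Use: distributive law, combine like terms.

(9 − 5·a)·(6 − d − a)·(−2·d + 3)
= (54 − 9·d − 9·a − 30·a + 5·a·d + 5·a²)·(−2·d + 3)    [distributive law]
= (54 − 9·d − 39·a + 5·a·d + 5·a²)·(−2·d + 3)    [combine like terms]
= −108·d + 162 + 18·d² − 27·d + 78·a·d − 117·a − 10·a·d² + 15·a·d − 10·a²·d + 15·a²    [distributive law]
= −135·d + 162 + 18·d² + 93·a·d − 117·a − 10·a·d² − 10·a²·d + 15·a²    [combine like terms]

−135·d + 162 + 18·d² + 93·a·d − 117·a − 10·a·d² − 10·a²·d + 15·a²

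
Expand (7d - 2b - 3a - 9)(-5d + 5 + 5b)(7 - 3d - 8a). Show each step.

-485d^2 + 105d^3 + 235ad^2 + 695d - 490ad + 480bd - 135bd^2 - 315abd - 385b + 335ab - 70b^2 + 30b^2d + 80ab^2 - 120a^2d + 255a + 120a^2 + 120a^2b - 315

(7d - 2b - 3a - 9)(-5d + 5 + 5b)(7 - 3d - 8a)
= (-35d^2 + 35d + 35bd + 10bd - 10b - 10b^2 + 15ad - 15a - 15ab + 45d - 45 - 45b)(7 - 3d - 8a)    [distributive law]
= (-35d^2 + 80d + 45bd - 55b - 10b^2 + 15ad - 15a - 15ab - 45)(7 - 3d - 8a)    [combine like terms]
= -245d^2 + 105d^3 + 280ad^2 + 560d - 240d^2 - 640ad + 315bd - 135bd^2 - 360abd - 385b + 165bd + 440ab - 70b^2 + 30b^2d + 80ab^2 + 105ad - 45ad^2 - 120a^2d - 105a + 45ad + 120a^2 - 105ab + 45abd + 120a^2b - 315 + 135d + 360a    [distributive law]
= -485d^2 + 105d^3 + 235ad^2 + 695d - 490ad + 480bd - 135bd^2 - 315abd - 385b + 335ab - 70b^2 + 30b^2d + 80ab^2 - 120a^2d + 255a + 120a^2 + 120a^2b - 315    [combine like terms]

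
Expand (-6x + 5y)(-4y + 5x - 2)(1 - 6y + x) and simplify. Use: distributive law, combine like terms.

(-6x + 5y)(-4y + 5x - 2)(1 - 6y + x)
= (24xy - 30x² + 12x - 20y² + 25xy - 10y)(1 - 6y + x)    [distributive law]
= (49xy - 30x² + 12x - 20y² - 10y)(1 - 6y + x)    [combine like terms]
= 49xy - 294xy² + 49x²y - 30x² + 180x²y - 30x³ + 12x - 72xy + 12x² - 20y² + 120y³ - 20xy² - 10y + 60y² - 10xy    [distributive law]
= -33xy - 314xy² + 229x²y - 18x² - 30x³ + 12x + 40y² + 120y³ - 10y    [combine like terms]

-33xy - 314xy² + 229x²y - 18x² - 30x³ + 12x + 40y² + 120y³ - 10y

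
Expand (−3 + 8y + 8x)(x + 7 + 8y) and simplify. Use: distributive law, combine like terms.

53x − 21 + 32y + 72xy + 64y² + 8x²

(−3 + 8y + 8x)(x + 7 + 8y)
= −3x − 21 − 24y + 8xy + 56y + 64y² + 8x² + 56x + 64xy    [distributive law]
= 53x − 21 + 32y + 72xy + 64y² + 8x²    [combine like terms]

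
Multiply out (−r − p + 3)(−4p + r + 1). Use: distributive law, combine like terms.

3pr − r^2 + 2r + 4p^2 − 13p + 3

(−r − p + 3)(−4p + r + 1)
= 4pr − r^2 − r + 4p^2 − pr − p − 12p + 3r + 3    [distributive law]
= 3pr − r^2 + 2r + 4p^2 − 13p + 3    [combine like terms]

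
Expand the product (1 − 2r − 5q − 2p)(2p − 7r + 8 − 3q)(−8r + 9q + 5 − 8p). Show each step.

(1 − 2r − 5q − 2p)(2p − 7r + 8 − 3q)(−8r + 9q + 5 − 8p)
= (2p − 7r + 8 − 3q − 4pr + 14r² − 16r + 6qr − 10pq + 35qr − 40q + 15q² − 4p² + 14pr − 16p + 6pq)(−8r + 9q + 5 − 8p)    [distributive law]
= (−14p − 23r + 8 − 43q + 10pr + 14r² + 41qr − 4pq + 15q² − 4p²)(−8r + 9q + 5 − 8p)    [combine like terms]
= 112pr − 126pq − 70p + 112p² + 184r² − 207qr − 115r + 184pr − 64r + 72q + 40 − 64p + 344qr − 387q² − 215q + 344pq − 80pr² + 90pqr + 50pr − 80p²r − 112r³ + 126qr² + 70r² − 112pr² − 328qr² + 369q²r + 205qr − 328pqr + 32pqr − 36pq² − 20pq + 32p²q − 120q²r + 135q³ + 75q² − 120pq² + 32p²r − 36p²q − 20p² + 32p³    [distributive law]
= 346pr + 198pq − 134p + 92p² + 254r² + 342qr − 179r − 143q + 40 − 312q² − 192pr² − 206pqr − 48p²r − 112r³ − 202qr² + 249q²r − 156pq² − 4p²q + 135q³ + 32p³    [combine like terms]

346pr + 198pq − 134p + 92p² + 254r² + 342qr − 179r − 143q + 40 − 312q² − 192pr² − 206pqr − 48p²r − 112r³ − 202qr² + 249q²r − 156pq² − 4p²q + 135q³ + 32p³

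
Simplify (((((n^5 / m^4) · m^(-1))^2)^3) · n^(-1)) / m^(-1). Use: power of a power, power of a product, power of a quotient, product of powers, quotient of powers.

m^(-29)n^29

(((((n^5 / m^4) · m^(-1))^2)^3) · n^(-1)) / m^(-1)
= ((((n^5 / m^4) · m^(-1))^6) · n^(-1)) / m^(-1)    [power of a power]
= ((((n^5 / m^4)^6) · ((m^(-1))^6)) · n^(-1)) / m^(-1)    [power of a product]
= (((((n^5)^6) / ((m^4)^6)) · ((m^(-1))^6)) · n^(-1)) / m^(-1)    [power of a quotient]
= (((n^30 / ((m^4)^6)) · ((m^(-1))^6)) · n^(-1)) / m^(-1)    [power of a power]
= (((n^30 / m^24) · ((m^(-1))^6)) · n^(-1)) / m^(-1)    [power of a power]
= (((n^30 / m^24) · m^(-6)) · n^(-1)) / m^(-1)    [power of a power]
= m^(-29)n^29    [quotient of powers; product of powers]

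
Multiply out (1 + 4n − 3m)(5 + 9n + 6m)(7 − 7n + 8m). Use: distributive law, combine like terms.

(1 + 4n − 3m)(5 + 9n + 6m)(7 − 7n + 8m)
= (5 + 9n + 6m + 20n + 36n^2 + 24mn − 15m − 27mn − 18m^2)(7 − 7n + 8m)    [distributive law]
= (5 + 29n − 9m + 36n^2 − 3mn − 18m^2)(7 − 7n + 8m)    [combine like terms]
= 35 − 35n + 40m + 203n − 203n^2 + 232mn − 63m + 63mn − 72m^2 + 252n^2 − 252n^3 + 288mn^2 − 21mn + 21mn^2 − 24m^2n − 126m^2 + 126m^2n − 144m^3    [distributive law]
= 35 + 168n − 23m + 49n^2 + 274mn − 198m^2 − 252n^3 + 309mn^2 + 102m^2n − 144m^3    [combine like terms]

35 + 168n − 23m + 49n^2 + 274mn − 198m^2 − 252n^3 + 309mn^2 + 102m^2n − 144m^3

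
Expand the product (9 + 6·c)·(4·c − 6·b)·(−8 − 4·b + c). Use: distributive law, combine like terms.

(9 + 6·c)·(4·c − 6·b)·(−8 − 4·b + c)
= (36·c − 54·b + 24·c² − 36·b·c)·(−8 − 4·b + c)    [distributive law]
= −288·c − 144·b·c + 36·c² + 432·b + 216·b² − 54·b·c − 192·c² − 96·b·c² + 24·c³ + 288·b·c + 144·b²·c − 36·b·c²    [distributive law]
= −288·c + 90·b·c − 156·c² + 432·b + 216·b² − 132·b·c² + 24·c³ + 144·b²·c    [combine like terms]

−288·c + 90·b·c − 156·c² + 432·b + 216·b² − 132·b·c² + 24·c³ + 144·b²·c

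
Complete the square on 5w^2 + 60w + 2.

5(w + 6)^2 − 178

5w^2 + 60w + 2
= 5(w^2 + 12w) + 2    [factor out 5 from the w-terms]
= 5(w^2 + 12w + 36 − 36) + 2    [add and subtract 36 inside the bracket]
= 5(w + 6)^2 − 180 + 2    [perfect-square identity]
= 5(w + 6)^2 − 178    [combine constants]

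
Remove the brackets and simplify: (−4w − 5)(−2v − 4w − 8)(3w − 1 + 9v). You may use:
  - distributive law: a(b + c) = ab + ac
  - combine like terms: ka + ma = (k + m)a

168vw^2 + 490vw + 72v^2w + 48w^3 + 140w^2 + 68w + 350v + 90v^2 − 40

(−4w − 5)(−2v − 4w − 8)(3w − 1 + 9v)
= (8vw + 16w^2 + 32w + 10v + 20w + 40)(3w − 1 + 9v)    [distributive law]
= (8vw + 16w^2 + 52w + 10v + 40)(3w − 1 + 9v)    [combine like terms]
= 24vw^2 − 8vw + 72v^2w + 48w^3 − 16w^2 + 144vw^2 + 156w^2 − 52w + 468vw + 30vw − 10v + 90v^2 + 120w − 40 + 360v    [distributive law]
= 168vw^2 + 490vw + 72v^2w + 48w^3 + 140w^2 + 68w + 350v + 90v^2 − 40    [combine like terms]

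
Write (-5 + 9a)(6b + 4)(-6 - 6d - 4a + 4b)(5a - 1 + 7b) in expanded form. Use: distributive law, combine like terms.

(-5 + 9a)(6b + 4)(-6 - 6d - 4a + 4b)(5a - 1 + 7b)
= (-30b - 20 + 54ab + 36a)(-6 - 6d - 4a + 4b)(5a - 1 + 7b)    [distributive law]
= (180b + 180bd + 120ab - 120b² + 120 + 120d + 80a - 80b - 324ab - 324abd - 216a²b + 216ab² - 216a - 216ad - 144a² + 144ab)(5a - 1 + 7b)    [distributive law]
= (100b + 180bd - 60ab - 120b² + 120 + 120d - 136a - 324abd - 216a²b + 216ab² - 216ad - 144a²)(5a - 1 + 7b)    [combine like terms]
= 500ab - 100b + 700b² + 900abd - 180bd + 1260b²d - 300a²b + 60ab - 420ab² - 600ab² + 120b² - 840b³ + 600a - 120 + 840b + 600ad - 120d + 840bd - 680a² + 136a - 952ab - 1620a²bd + 324abd - 2268ab²d - 1080a³b + 216a²b - 1512a²b² + 1080a²b² - 216ab² + 1512ab³ - 1080a²d + 216ad - 1512abd - 720a³ + 144a² - 1008a²b    [distributive law]
= -392ab + 740b + 820b² - 288abd + 660bd + 1260b²d - 1092a²b - 1236ab² - 840b³ + 736a - 120 + 816ad - 120d - 536a² - 1620a²bd - 2268ab²d - 1080a³b - 432a²b² + 1512ab³ - 1080a²d - 720a³    [combine like terms]

-392ab + 740b + 820b² - 288abd + 660bd + 1260b²d - 1092a²b - 1236ab² - 840b³ + 736a - 120 + 816ad - 120d - 536a² - 1620a²bd - 2268ab²d - 1080a³b - 432a²b² + 1512ab³ - 1080a²d - 720a³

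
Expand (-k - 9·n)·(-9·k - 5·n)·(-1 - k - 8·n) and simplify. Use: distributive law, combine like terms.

-9·k^2 - 9·k^3 - 158·k^2·n - 86·k·n - 733·k·n^2 - 45·n^2 - 360·n^3

(-k - 9·n)·(-9·k - 5·n)·(-1 - k - 8·n)
= (9·k^2 + 5·k·n + 81·k·n + 45·n^2)·(-1 - k - 8·n)    [distributive law]
= (9·k^2 + 86·k·n + 45·n^2)·(-1 - k - 8·n)    [combine like terms]
= -9·k^2 - 9·k^3 - 72·k^2·n - 86·k·n - 86·k^2·n - 688·k·n^2 - 45·n^2 - 45·k·n^2 - 360·n^3    [distributive law]
= -9·k^2 - 9·k^3 - 158·k^2·n - 86·k·n - 733·k·n^2 - 45·n^2 - 360·n^3    [combine like terms]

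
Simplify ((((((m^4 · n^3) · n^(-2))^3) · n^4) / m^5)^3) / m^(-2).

((((((m^4 · n^3) · n^(-2))^3) · n^4) / m^5)^3) / m^(-2)
= ((((((m^4 · n^3) · n^(-2))^3) · n^4)^3) / ((m^5)^3)) / m^(-2)    [power of a quotient]
= ((((((m^4 · n^3) · n^(-2))^3)^3) · ((n^4)^3)) / ((m^5)^3)) / m^(-2)    [power of a product]
= (((((m^4 · n^3) · n^(-2))^9) · ((n^4)^3)) / ((m^5)^3)) / m^(-2)    [power of a power]
= (((((m^4 · n^3)^9) · ((n^(-2))^9)) · ((n^4)^3)) / ((m^5)^3)) / m^(-2)    [power of a product]
= ((((((m^4)^9) · ((n^3)^9)) · ((n^(-2))^9)) · ((n^4)^3)) / ((m^5)^3)) / m^(-2)    [power of a product]
= ((((m^36 · ((n^3)^9)) · ((n^(-2))^9)) · ((n^4)^3)) / ((m^5)^3)) / m^(-2)    [power of a power]
= ((((m^36 · n^27) · ((n^(-2))^9)) · ((n^4)^3)) / ((m^5)^3)) / m^(-2)    [power of a power]
= ((((m^36 · n^27) · n^(-18)) · ((n^4)^3)) / ((m^5)^3)) / m^(-2)    [power of a power]
= ((((m^36 · n^27) · n^(-18)) · n^12) / ((m^5)^3)) / m^(-2)    [power of a power]
= ((((m^36 · n^27) · n^(-18)) · n^12) / m^15) / m^(-2)    [power of a power]
= m^23n^21    [quotient of powers; product of powers]

m^23n^21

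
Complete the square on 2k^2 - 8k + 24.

2(k - 2)^2 + 16

2k^2 - 8k + 24
= 2(k^2 - 4k) + 24    [factor out 2 from the k-terms]
= 2(k^2 - 4k + 4 - 4) + 24    [add and subtract 4 inside the bracket]
= 2(k - 2)^2 - 8 + 24    [perfect-square identity]
= 2(k - 2)^2 + 16    [combine constants]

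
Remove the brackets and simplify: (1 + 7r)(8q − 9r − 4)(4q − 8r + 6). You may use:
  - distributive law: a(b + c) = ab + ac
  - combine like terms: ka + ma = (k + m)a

(1 + 7r)(8q − 9r − 4)(4q − 8r + 6)
= (8q − 9r − 4 + 56qr − 63r^2 − 28r)(4q − 8r + 6)    [distributive law]
= (8q − 37r − 4 + 56qr − 63r^2)(4q − 8r + 6)    [combine like terms]
= 32q^2 − 64qr + 48q − 148qr + 296r^2 − 222r − 16q + 32r − 24 + 224q^2r − 448qr^2 + 336qr − 252qr^2 + 504r^3 − 378r^2    [distributive law]
= 32q^2 + 124qr + 32q − 82r^2 − 190r − 24 + 224q^2r − 700qr^2 + 504r^3    [combine like terms]

32q^2 + 124qr + 32q − 82r^2 − 190r − 24 + 224q^2r − 700qr^2 + 504r^3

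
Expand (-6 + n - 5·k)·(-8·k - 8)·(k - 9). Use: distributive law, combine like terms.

(-6 + n - 5·k)·(-8·k - 8)·(k - 9)
= (48·k + 48 - 8·k·n - 8·n + 40·k² + 40·k)·(k - 9)    [distributive law]
= (88·k + 48 - 8·k·n - 8·n + 40·k²)·(k - 9)    [combine like terms]
= 88·k² - 792·k + 48·k - 432 - 8·k²·n + 72·k·n - 8·k·n + 72·n + 40·k³ - 360·k²    [distributive law]
= -272·k² - 744·k - 432 - 8·k²·n + 64·k·n + 72·n + 40·k³    [combine like terms]

-272·k² - 744·k - 432 - 8·k²·n + 64·k·n + 72·n + 40·k³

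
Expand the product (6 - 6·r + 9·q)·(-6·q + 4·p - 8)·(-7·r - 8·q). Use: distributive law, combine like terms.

(6 - 6·r + 9·q)·(-6·q + 4·p - 8)·(-7·r - 8·q)
= (-36·q + 24·p - 48 + 36·q·r - 24·p·r + 48·r - 54·q^2 + 36·p·q - 72·q)·(-7·r - 8·q)    [distributive law]
= (-108·q + 24·p - 48 + 36·q·r - 24·p·r + 48·r - 54·q^2 + 36·p·q)·(-7·r - 8·q)    [combine like terms]
= 756·q·r + 864·q^2 - 168·p·r - 192·p·q + 336·r + 384·q - 252·q·r^2 - 288·q^2·r + 168·p·r^2 + 192·p·q·r - 336·r^2 - 384·q·r + 378·q^2·r + 432·q^3 - 252·p·q·r - 288·p·q^2    [distributive law]
= 372·q·r + 864·q^2 - 168·p·r - 192·p·q + 336·r + 384·q - 252·q·r^2 + 90·q^2·r + 168·p·r^2 - 60·p·q·r - 336·r^2 + 432·q^3 - 288·p·q^2    [combine like terms]

372·q·r + 864·q^2 - 168·p·r - 192·p·q + 336·r + 384·q - 252·q·r^2 + 90·q^2·r + 168·p·r^2 - 60·p·q·r - 336·r^2 + 432·q^3 - 288·p·q^2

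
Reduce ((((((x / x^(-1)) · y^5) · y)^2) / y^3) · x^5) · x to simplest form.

((((((x / x^(-1)) · y^5) · y)^2) / y^3) · x^5) · x
= ((((((x / x^(-1)) · y^5)^2) · (y^2)) / y^3) · x^5) · x    [power of a product]
= ((((((x / x^(-1))^2) · ((y^5)^2)) · (y^2)) / y^3) · x^5) · x    [power of a product]
= ((((((x^2) / ((x^(-1))^2)) · ((y^5)^2)) · (y^2)) / y^3) · x^5) · x    [power of a quotient]
= (((((x^2 / x^(-2)) · ((y^5)^2)) · (y^2)) / y^3) · x^5) · x    [power of a power]
= ((((x^4 · ((y^5)^2)) · (y^2)) / y^3) · x^5) · x    [quotient of powers]
= ((((x^4 · y^10) · (y^2)) / y^3) · x^5) · x    [power of a power]
= x^10y^9    [quotient of powers; product of powers]

x^10y^9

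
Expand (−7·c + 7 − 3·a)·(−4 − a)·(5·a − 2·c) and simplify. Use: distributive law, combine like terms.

(−7·c + 7 − 3·a)·(−4 − a)·(5·a − 2·c)
= (28·c + 7·a·c − 28 − 7·a + 12·a + 3·a^2)·(5·a − 2·c)    [distributive law]
= (28·c + 7·a·c − 28 + 5·a + 3·a^2)·(5·a − 2·c)    [combine like terms]
= 140·a·c − 56·c^2 + 35·a^2·c − 14·a·c^2 − 140·a + 56·c + 25·a^2 − 10·a·c + 15·a^3 − 6·a^2·c    [distributive law]
= 130·a·c − 56·c^2 + 29·a^2·c − 14·a·c^2 − 140·a + 56·c + 25·a^2 + 15·a^3    [combine like terms]

130·a·c − 56·c^2 + 29·a^2·c − 14·a·c^2 − 140·a + 56·c + 25·a^2 + 15·a^3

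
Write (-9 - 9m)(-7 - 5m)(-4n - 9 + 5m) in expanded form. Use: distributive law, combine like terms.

-252n - 567 - 657m - 432mn + 135m² - 180m²n + 225m³

(-9 - 9m)(-7 - 5m)(-4n - 9 + 5m)
= (63 + 45m + 63m + 45m²)(-4n - 9 + 5m)    [distributive law]
= (63 + 108m + 45m²)(-4n - 9 + 5m)    [combine like terms]
= -252n - 567 + 315m - 432mn - 972m + 540m² - 180m²n - 405m² + 225m³    [distributive law]
= -252n - 567 - 657m - 432mn + 135m² - 180m²n + 225m³    [combine like terms]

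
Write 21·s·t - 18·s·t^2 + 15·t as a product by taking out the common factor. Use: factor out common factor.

21·s·t - 18·s·t^2 + 15·t
= 3(7·s·t - 6·s·t^2 + 5·t)    [factor out 3]
= 3·t(7·s - 6·s·t + 5)    [factor out t]

3·t(7·s - 6·s·t + 5)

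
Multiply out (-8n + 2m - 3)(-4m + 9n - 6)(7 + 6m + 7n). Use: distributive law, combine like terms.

476mn + 244m²n - 82mn² - 357n² - 504n³ + 273n - 56m² - 48m³ + 126 + 108m

(-8n + 2m - 3)(-4m + 9n - 6)(7 + 6m + 7n)
= (32mn - 72n² + 48n - 8m² + 18mn - 12m + 12m - 27n + 18)(7 + 6m + 7n)    [distributive law]
= (50mn - 72n² + 21n - 8m² + 18)(7 + 6m + 7n)    [combine like terms]
= 350mn + 300m²n + 350mn² - 504n² - 432mn² - 504n³ + 147n + 126mn + 147n² - 56m² - 48m³ - 56m²n + 126 + 108m + 126n    [distributive law]
= 476mn + 244m²n - 82mn² - 357n² - 504n³ + 273n - 56m² - 48m³ + 126 + 108m    [combine like terms]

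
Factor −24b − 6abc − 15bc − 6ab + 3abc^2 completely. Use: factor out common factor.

3b(−8 − 2ac − 5c − 2a + ac^2)

−24b − 6abc − 15bc − 6ab + 3abc^2
= 3(−8b − 2abc − 5bc − 2ab + abc^2)    [factor out 3]
= 3b(−8 − 2ac − 5c − 2a + ac^2)    [factor out b]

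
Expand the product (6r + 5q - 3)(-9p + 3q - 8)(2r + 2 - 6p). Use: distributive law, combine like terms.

(6r + 5q - 3)(-9p + 3q - 8)(2r + 2 - 6p)
= (-54pr + 18qr - 48r - 45pq + 15q² - 40q + 27p - 9q + 24)(2r + 2 - 6p)    [distributive law]
= (-54pr + 18qr - 48r - 45pq + 15q² - 49q + 27p + 24)(2r + 2 - 6p)    [combine like terms]
= -108pr² - 108pr + 324p²r + 36qr² + 36qr - 108pqr - 96r² - 96r + 288pr - 90pqr - 90pq + 270p²q + 30q²r + 30q² - 90pq² - 98qr - 98q + 294pq + 54pr + 54p - 162p² + 48r + 48 - 144p    [distributive law]
= -108pr² + 234pr + 324p²r + 36qr² - 62qr - 198pqr - 96r² - 48r + 204pq + 270p²q + 30q²r + 30q² - 90pq² - 98q - 90p - 162p² + 48    [combine like terms]

-108pr² + 234pr + 324p²r + 36qr² - 62qr - 198pqr - 96r² - 48r + 204pq + 270p²q + 30q²r + 30q² - 90pq² - 98q - 90p - 162p² + 48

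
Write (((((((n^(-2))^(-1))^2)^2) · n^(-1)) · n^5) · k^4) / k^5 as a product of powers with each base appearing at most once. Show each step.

k^(-1)n^12

(((((((n^(-2))^(-1))^2)^2) · n^(-1)) · n^5) · k^4) / k^5
= ((((((n^(-2))^(-1))^4) · n^(-1)) · n^5) · k^4) / k^5    [power of a power]
= (((((n^(-2))^(-4)) · n^(-1)) · n^5) · k^4) / k^5    [power of a power]
= (((n^8 · n^(-1)) · n^5) · k^4) / k^5    [power of a power]
= ((n^7 · n^5) · k^4) / k^5    [product of powers]
= (n^12 · k^4) / k^5    [product of powers]
= k^(-1)n^12    [quotient of powers]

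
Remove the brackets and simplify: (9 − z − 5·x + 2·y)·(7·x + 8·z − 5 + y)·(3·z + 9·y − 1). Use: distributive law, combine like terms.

311·x·z + 783·x·y − 88·x + 239·z² + 675·y·z − 212·z − 404·y + 45 − 11·y² − 141·x·z² − 396·x·y·z − 24·z³ − 27·y·z² + 141·y²·z − 105·x²·z − 315·x²·y + 35·x² + 81·x·y² + 18·y³

(9 − z − 5·x + 2·y)·(7·x + 8·z − 5 + y)·(3·z + 9·y − 1)
= (63·x + 72·z − 45 + 9·y − 7·x·z − 8·z² + 5·z − y·z − 35·x² − 40·x·z + 25·x − 5·x·y + 14·x·y + 16·y·z − 10·y + 2·y²)·(3·z + 9·y − 1)    [distributive law]
= (88·x + 77·z − 45 − y − 47·x·z − 8·z² + 15·y·z − 35·x² + 9·x·y + 2·y²)·(3·z + 9·y − 1)    [combine like terms]
= 264·x·z + 792·x·y − 88·x + 231·z² + 693·y·z − 77·z − 135·z − 405·y + 45 − 3·y·z − 9·y² + y − 141·x·z² − 423·x·y·z + 47·x·z − 24·z³ − 72·y·z² + 8·z² + 45·y·z² + 135·y²·z − 15·y·z − 105·x²·z − 315·x²·y + 35·x² + 27·x·y·z + 81·x·y² − 9·x·y + 6·y²·z + 18·y³ − 2·y²    [distributive law]
= 311·x·z + 783·x·y − 88·x + 239·z² + 675·y·z − 212·z − 404·y + 45 − 11·y² − 141·x·z² − 396·x·y·z − 24·z³ − 27·y·z² + 141·y²·z − 105·x²·z − 315·x²·y + 35·x² + 81·x·y² + 18·y³    [combine like terms]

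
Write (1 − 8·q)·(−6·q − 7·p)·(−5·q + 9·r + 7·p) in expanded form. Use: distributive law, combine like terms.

30·q² − 54·q·r − 7·p·q − 63·p·r − 49·p² − 240·q³ + 432·q²·r + 56·p·q² + 504·p·q·r + 392·p²·q

(1 − 8·q)·(−6·q − 7·p)·(−5·q + 9·r + 7·p)
= (−6·q − 7·p + 48·q² + 56·p·q)·(−5·q + 9·r + 7·p)    [distributive law]
= 30·q² − 54·q·r − 42·p·q + 35·p·q − 63·p·r − 49·p² − 240·q³ + 432·q²·r + 336·p·q² − 280·p·q² + 504·p·q·r + 392·p²·q    [distributive law]
= 30·q² − 54·q·r − 7·p·q − 63·p·r − 49·p² − 240·q³ + 432·q²·r + 56·p·q² + 504·p·q·r + 392·p²·q    [combine like terms]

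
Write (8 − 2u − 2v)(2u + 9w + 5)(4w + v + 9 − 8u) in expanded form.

−714uw + 50uv − 266u − 84u^2 + 288w^2 − 130vw + 808w − 50v + 360 + 128u^2w + 28u^2v + 32u^3 − 72uw^2 + 110uvw − 4uv^2 − 72vw^2 − 18v^2w − 10v^2

(8 − 2u − 2v)(2u + 9w + 5)(4w + v + 9 − 8u)
= (16u + 72w + 40 − 4u^2 − 18uw − 10u − 4uv − 18vw − 10v)(4w + v + 9 − 8u)    [distributive law]
= (6u + 72w + 40 − 4u^2 − 18uw − 4uv − 18vw − 10v)(4w + v + 9 − 8u)    [combine like terms]
= 24uw + 6uv + 54u − 48u^2 + 288w^2 + 72vw + 648w − 576uw + 160w + 40v + 360 − 320u − 16u^2w − 4u^2v − 36u^2 + 32u^3 − 72uw^2 − 18uvw − 162uw + 144u^2w − 16uvw − 4uv^2 − 36uv + 32u^2v − 72vw^2 − 18v^2w − 162vw + 144uvw − 40vw − 10v^2 − 90v + 80uv    [distributive law]
= −714uw + 50uv − 266u − 84u^2 + 288w^2 − 130vw + 808w − 50v + 360 + 128u^2w + 28u^2v + 32u^3 − 72uw^2 + 110uvw − 4uv^2 − 72vw^2 − 18v^2w − 10v^2    [combine like terms]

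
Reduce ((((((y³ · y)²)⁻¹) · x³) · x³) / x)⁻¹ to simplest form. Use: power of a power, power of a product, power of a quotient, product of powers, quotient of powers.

((((((y³ · y)²)⁻¹) · x³) · x³) / x)⁻¹
= ((((((y³ · y)²)⁻¹) · x³) · x³)⁻¹) / (x⁻¹)    [power of a quotient]
= ((((((y³ · y)²)⁻¹) · x³)⁻¹) · ((x³)⁻¹)) / (x⁻¹)    [power of a product]
= ((((((y³ · y)²)⁻¹)⁻¹) · ((x³)⁻¹)) · ((x³)⁻¹)) / (x⁻¹)    [power of a product]
= (((((y³ · y)²)¹) · ((x³)⁻¹)) · ((x³)⁻¹)) / (x⁻¹)    [power of a power]
= ((((y³ · y)²) · ((x³)⁻¹)) · ((x³)⁻¹)) / (x⁻¹)    [power of a power]
= (((((y³)²) · (y²)) · ((x³)⁻¹)) · ((x³)⁻¹)) / (x⁻¹)    [power of a product]
= (((y⁶ · (y²)) · ((x³)⁻¹)) · ((x³)⁻¹)) / (x⁻¹)    [power of a power]
= ((y⁸ · ((x³)⁻¹)) · ((x³)⁻¹)) / (x⁻¹)    [product of powers]
= ((y⁸ · x⁻³) · ((x³)⁻¹)) / (x⁻¹)    [power of a power]
= ((y⁸ · x⁻³) · x⁻³) / (x⁻¹)    [power of a power]
= x⁻⁵y⁸    [quotient of powers; product of powers]

x⁻⁵y⁸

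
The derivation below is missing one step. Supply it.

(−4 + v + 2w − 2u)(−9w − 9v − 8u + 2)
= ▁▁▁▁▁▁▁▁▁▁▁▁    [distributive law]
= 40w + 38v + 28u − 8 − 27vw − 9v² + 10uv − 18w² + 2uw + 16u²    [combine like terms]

After distributive law, the bracketed line is:

36w + 36v + 32u − 8 − 9vw − 9v² − 8uv + 2v − 18w² − 18vw − 16uw + 4w + 18uw + 18uv + 16u² − 4u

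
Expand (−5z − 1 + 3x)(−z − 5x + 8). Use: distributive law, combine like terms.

(−5z − 1 + 3x)(−z − 5x + 8)
= 5z² + 25xz − 40z + z + 5x − 8 − 3xz − 15x² + 24x    [distributive law]
= 5z² + 22xz − 39z + 29x − 8 − 15x²    [combine like terms]

5z² + 22xz − 39z + 29x − 8 − 15x²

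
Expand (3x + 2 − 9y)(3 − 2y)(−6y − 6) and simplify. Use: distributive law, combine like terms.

(3x + 2 − 9y)(3 − 2y)(−6y − 6)
= (9x − 6xy + 6 − 4y − 27y + 18y^2)(−6y − 6)    [distributive law]
= (9x − 6xy + 6 − 31y + 18y^2)(−6y − 6)    [combine like terms]
= −54xy − 54x + 36xy^2 + 36xy − 36y − 36 + 186y^2 + 186y − 108y^3 − 108y^2    [distributive law]
= −18xy − 54x + 36xy^2 + 150y − 36 + 78y^2 − 108y^3    [combine like terms]

−18xy − 54x + 36xy^2 + 150y − 36 + 78y^2 − 108y^3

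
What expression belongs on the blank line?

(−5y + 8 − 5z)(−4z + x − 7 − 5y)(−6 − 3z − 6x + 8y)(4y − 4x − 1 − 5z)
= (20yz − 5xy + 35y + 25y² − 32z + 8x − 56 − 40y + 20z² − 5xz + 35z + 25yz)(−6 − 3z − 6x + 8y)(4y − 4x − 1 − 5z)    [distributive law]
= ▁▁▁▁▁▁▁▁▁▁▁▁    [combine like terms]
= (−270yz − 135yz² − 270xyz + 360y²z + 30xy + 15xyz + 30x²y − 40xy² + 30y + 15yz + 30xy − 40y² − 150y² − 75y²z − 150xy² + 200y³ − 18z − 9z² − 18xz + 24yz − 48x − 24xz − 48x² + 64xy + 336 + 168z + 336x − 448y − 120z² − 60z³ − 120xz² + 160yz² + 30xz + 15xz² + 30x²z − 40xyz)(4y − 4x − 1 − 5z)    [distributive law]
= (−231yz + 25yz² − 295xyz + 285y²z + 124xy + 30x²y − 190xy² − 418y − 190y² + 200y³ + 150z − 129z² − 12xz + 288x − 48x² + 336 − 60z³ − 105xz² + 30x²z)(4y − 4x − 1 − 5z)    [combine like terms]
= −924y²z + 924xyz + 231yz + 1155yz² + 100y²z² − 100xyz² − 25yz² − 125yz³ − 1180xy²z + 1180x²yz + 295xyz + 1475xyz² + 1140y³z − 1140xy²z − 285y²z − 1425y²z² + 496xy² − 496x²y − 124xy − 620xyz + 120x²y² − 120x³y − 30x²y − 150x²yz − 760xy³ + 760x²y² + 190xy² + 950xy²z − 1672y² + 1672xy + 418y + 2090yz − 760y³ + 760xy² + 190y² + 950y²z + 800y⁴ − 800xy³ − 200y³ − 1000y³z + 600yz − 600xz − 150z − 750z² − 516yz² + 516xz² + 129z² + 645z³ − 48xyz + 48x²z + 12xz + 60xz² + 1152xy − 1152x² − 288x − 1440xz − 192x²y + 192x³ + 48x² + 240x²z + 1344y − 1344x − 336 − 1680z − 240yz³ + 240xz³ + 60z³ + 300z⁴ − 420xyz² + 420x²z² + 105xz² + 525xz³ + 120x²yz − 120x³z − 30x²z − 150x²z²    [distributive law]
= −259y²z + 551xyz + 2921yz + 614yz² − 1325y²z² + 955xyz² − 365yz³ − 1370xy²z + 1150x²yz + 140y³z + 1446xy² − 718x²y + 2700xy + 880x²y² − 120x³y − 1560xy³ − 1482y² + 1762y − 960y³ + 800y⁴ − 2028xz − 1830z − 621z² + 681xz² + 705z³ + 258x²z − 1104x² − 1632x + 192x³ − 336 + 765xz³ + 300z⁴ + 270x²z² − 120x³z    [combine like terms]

After combine like terms, the bracketed line is:

(45yz − 5xy − 5y + 25y² + 3z + 8x − 56 + 20z² − 5xz)(−6 − 3z − 6x + 8y)(4y − 4x − 1 − 5z)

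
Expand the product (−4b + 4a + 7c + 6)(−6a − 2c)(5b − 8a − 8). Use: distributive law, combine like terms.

120ab² − 312a²b − 372ab + 40b²c − 314abc − 124bc + 192a³ + 480a² + 400a²c + 496ac − 70bc² + 112ac² + 112c² + 288a + 96c

(−4b + 4a + 7c + 6)(−6a − 2c)(5b − 8a − 8)
= (24ab + 8bc − 24a² − 8ac − 42ac − 14c² − 36a − 12c)(5b − 8a − 8)    [distributive law]
= (24ab + 8bc − 24a² − 50ac − 14c² − 36a − 12c)(5b − 8a − 8)    [combine like terms]
= 120ab² − 192a²b − 192ab + 40b²c − 64abc − 64bc − 120a²b + 192a³ + 192a² − 250abc + 400a²c + 400ac − 70bc² + 112ac² + 112c² − 180ab + 288a² + 288a − 60bc + 96ac + 96c    [distributive law]
= 120ab² − 312a²b − 372ab + 40b²c − 314abc − 124bc + 192a³ + 480a² + 400a²c + 496ac − 70bc² + 112ac² + 112c² + 288a + 96c    [combine like terms]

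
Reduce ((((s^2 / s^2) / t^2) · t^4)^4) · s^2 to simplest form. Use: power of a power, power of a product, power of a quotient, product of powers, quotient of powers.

s^2t^8

((((s^2 / s^2) / t^2) · t^4)^4) · s^2
= ((((s^2 / s^2) / t^2)^4) · ((t^4)^4)) · s^2    [power of a product]
= ((((s^2 / s^2)^4) / ((t^2)^4)) · ((t^4)^4)) · s^2    [power of a quotient]
= (((((s^2)^4) / ((s^2)^4)) / ((t^2)^4)) · ((t^4)^4)) · s^2    [power of a quotient]
= (((s^8 / ((s^2)^4)) / ((t^2)^4)) · ((t^4)^4)) · s^2    [power of a power]
= (((s^8 / s^8) / ((t^2)^4)) · ((t^4)^4)) · s^2    [power of a power]
= ((s^0 / ((t^2)^4)) · ((t^4)^4)) · s^2    [quotient of powers]
= ((s^0 / t^8) · ((t^4)^4)) · s^2    [power of a power]
= ((s^0 / t^8) · t^16) · s^2    [power of a power]
= s^2t^8    [quotient of powers; product of powers]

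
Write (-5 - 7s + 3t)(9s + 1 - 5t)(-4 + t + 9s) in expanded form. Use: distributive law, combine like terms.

163s - 48st - 216s^2 + 20 - 117t + 88t^2 + 495s^2t - 567s^3 - 73st^2 - 15t^3

(-5 - 7s + 3t)(9s + 1 - 5t)(-4 + t + 9s)
= (-45s - 5 + 25t - 63s^2 - 7s + 35st + 27st + 3t - 15t^2)(-4 + t + 9s)    [distributive law]
= (-52s - 5 + 28t - 63s^2 + 62st - 15t^2)(-4 + t + 9s)    [combine like terms]
= 208s - 52st - 468s^2 + 20 - 5t - 45s - 112t + 28t^2 + 252st + 252s^2 - 63s^2t - 567s^3 - 248st + 62st^2 + 558s^2t + 60t^2 - 15t^3 - 135st^2    [distributive law]
= 163s - 48st - 216s^2 + 20 - 117t + 88t^2 + 495s^2t - 567s^3 - 73st^2 - 15t^3    [combine like terms]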